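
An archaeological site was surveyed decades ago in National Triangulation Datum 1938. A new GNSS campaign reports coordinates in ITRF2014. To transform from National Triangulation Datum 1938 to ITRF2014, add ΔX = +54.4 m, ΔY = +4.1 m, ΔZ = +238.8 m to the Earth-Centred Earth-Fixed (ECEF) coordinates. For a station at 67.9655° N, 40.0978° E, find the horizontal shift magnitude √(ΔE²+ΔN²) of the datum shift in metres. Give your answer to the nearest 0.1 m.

58.1 m

The local east axis at (φ, λ) is (−sin λ, cos λ, 0), so ΔE = −sin(40.0978°)·54.4 + cos(40.0978°)·4.1 = -31.90 m.
The local north axis is (−sin φ cos λ, −sin φ sin λ, cos φ), giving ΔN = -38.574 − 2.448 + 89.589 = 48.57 m.
Horizontal magnitude = √(ΔE² + ΔN²) = √((-31.90)² + 48.57²) = 58.11 m.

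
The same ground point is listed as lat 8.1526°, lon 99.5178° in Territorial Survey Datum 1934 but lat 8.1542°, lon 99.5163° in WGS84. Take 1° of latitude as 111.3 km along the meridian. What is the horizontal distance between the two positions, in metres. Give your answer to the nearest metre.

Δφ = 8.1542° − 8.1526° = +0.0016°; Δλ = 99.5163° − 99.5178° = -0.0015°.
ΔN = Δφ × 111300 = 178.1 m; ΔE = Δλ × 111300 × cos(8.1526°) = -0.0015 × 111300 × 0.989894 = -165.3 m.
Distance = √(ΔE² + ΔN²) = √((-165.3)² + 178.1²) = 242.9 m.

243 m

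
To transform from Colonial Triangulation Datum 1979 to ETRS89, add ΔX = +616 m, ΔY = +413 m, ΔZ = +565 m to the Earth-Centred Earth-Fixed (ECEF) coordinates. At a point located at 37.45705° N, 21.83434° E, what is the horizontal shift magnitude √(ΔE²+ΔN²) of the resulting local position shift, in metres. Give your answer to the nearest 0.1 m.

The local east axis at (φ, λ) is (−sin λ, cos λ, 0), so ΔE = −sin(21.83434°)·616 + cos(21.83434°)·413 = 154.27 m.
The local north axis is (−sin φ cos λ, −sin φ sin λ, cos φ), giving ΔN = -347.756 − 93.417 + 448.502 = 7.33 m.
Horizontal magnitude = √(ΔE² + ΔN²) = √(154.27² + 7.33²) = 154.44 m.

154.4 m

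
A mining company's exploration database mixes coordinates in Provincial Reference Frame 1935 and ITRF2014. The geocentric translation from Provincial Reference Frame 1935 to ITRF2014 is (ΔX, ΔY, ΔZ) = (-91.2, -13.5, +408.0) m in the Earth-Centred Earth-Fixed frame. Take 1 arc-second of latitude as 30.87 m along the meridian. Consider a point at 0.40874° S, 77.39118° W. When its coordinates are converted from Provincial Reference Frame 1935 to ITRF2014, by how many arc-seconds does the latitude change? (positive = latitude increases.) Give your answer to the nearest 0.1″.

sin φ = -0.007134, cos φ = 0.999975, sin λ = -0.975883, cos λ = 0.218293.
North component: ΔN = −sin φ cos λ·ΔX − sin φ sin λ·ΔY + cos φ·ΔZ = −(-0.007134)(0.218293)(-91.2) − (-0.007134)(-0.975883)(-13.5) + (0.999975)(408.0) = 407.94 m.
1° of latitude spans 3600 × 30.87 = 111132 m, so Δφ = 407.94 / 111132 × 3600 = 13.215″.

Δφ = 13.2″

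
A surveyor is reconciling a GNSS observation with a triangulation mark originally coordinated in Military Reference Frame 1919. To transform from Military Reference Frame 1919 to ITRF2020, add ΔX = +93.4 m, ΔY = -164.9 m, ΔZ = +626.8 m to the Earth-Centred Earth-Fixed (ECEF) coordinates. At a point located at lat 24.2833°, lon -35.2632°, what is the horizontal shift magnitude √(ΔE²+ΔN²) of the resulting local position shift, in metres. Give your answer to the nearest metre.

The local east axis at (φ, λ) is (−sin λ, cos λ, 0), so ΔE = −sin(-35.2632°)·93.4 + cos(-35.2632°)·(-164.9) = -80.72 m.
The local north axis is (−sin φ cos λ, −sin φ sin λ, cos φ), giving ΔN = -31.363 − 39.152 + 571.343 = 500.83 m.
Horizontal magnitude = √(ΔE² + ΔN²) = √((-80.72)² + 500.83²) = 507.29 m.

507 m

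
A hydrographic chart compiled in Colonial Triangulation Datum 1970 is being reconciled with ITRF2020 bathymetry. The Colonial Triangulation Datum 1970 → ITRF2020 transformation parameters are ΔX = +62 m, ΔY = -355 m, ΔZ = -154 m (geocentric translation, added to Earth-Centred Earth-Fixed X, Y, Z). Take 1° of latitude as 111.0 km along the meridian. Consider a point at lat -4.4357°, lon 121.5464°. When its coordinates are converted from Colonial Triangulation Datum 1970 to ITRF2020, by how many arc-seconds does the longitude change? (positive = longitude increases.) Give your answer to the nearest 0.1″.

Δλ = 4.3″

sin φ = -0.077340, cos φ = 0.997005, sin λ = 0.852217, cos λ = -0.523189.
East component: ΔE = −sin λ·ΔX + cos λ·ΔY = −(0.852217)(62) + (-0.523189)(-355) = 132.89 m.
1° of latitude spans 111000 m; at latitude φ, 1° of longitude spans that × cos φ = 110667.5 m, so Δλ = 132.89 / 110667.5 × 3600 = 4.323″.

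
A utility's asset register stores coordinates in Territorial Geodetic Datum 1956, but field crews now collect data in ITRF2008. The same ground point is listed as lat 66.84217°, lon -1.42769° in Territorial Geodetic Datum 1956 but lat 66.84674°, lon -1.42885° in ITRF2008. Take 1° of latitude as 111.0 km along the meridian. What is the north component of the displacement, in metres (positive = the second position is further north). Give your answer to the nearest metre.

Δφ = 66.84674° − 66.84217° = +0.00457°; Δλ = -1.42885° − -1.42769° = -0.00116°.
ΔN = Δφ × 111000 = 507.3 m; ΔE = Δλ × 111000 × cos(66.84217°) = -0.00116 × 111000 × 0.393265 = -50.6 m.

ΔN = 507 m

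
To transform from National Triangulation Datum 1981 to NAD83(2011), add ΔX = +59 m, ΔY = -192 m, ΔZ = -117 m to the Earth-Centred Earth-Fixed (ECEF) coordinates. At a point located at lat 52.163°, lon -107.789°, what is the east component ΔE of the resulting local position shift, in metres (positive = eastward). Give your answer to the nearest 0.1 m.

ΔE = 114.8 m

At φ = 52.163°, λ = -107.789°: sin φ = 0.789759, cos φ = 0.613417, sin λ = -0.952188, cos λ = -0.305513.
ΔE = −sin λ·ΔX + cos λ·ΔY = −(-0.952188)·(59) + (-0.305513)·(-192) = 114.84 m.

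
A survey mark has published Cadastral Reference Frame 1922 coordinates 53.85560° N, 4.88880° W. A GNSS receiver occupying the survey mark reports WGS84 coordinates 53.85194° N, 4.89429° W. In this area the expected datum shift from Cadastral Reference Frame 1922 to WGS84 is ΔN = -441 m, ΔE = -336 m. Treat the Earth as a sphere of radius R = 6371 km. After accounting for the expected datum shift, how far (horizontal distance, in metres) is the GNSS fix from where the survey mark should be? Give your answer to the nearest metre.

Observed coordinate differences: Δφ = -0.00366°, Δλ = -0.00549°.
Converting to metres (1° lat = 111195 m, cos φ = 0.589822): observed ΔN = -407.0 m, observed ΔE = -360.1 m.
Subtracting the expected shift leaves a residual of -407.0 − (-441) = 34.0 m north and -360.1 − (-336) = -24.1 m east.
Residual distance = √(34.0² + (-24.1)²) = 41.7 m.

42 m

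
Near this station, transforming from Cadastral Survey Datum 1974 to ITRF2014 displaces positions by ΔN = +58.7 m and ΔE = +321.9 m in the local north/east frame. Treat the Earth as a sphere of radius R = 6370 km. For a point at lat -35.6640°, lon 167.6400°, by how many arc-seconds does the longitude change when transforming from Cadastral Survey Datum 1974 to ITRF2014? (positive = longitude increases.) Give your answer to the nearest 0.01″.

Δλ = 12.83″

At latitude -35.6640°, cos φ = 0.812450.
One radian of longitude at latitude φ spans R cos φ, so Δλ = ΔE / (R cos φ) = 321.9 / (6370000 × 0.812450) = 6.2199e-05 rad = 12.830″.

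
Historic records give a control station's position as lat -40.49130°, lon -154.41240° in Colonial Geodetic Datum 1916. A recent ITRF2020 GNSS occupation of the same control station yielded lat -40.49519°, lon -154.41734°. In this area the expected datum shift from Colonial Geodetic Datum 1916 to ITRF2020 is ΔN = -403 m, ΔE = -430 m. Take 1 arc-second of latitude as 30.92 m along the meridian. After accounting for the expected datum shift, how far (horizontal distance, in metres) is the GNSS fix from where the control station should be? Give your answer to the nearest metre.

32 m

Observed coordinate differences: Δφ = -0.00389°, Δλ = -0.00494°.
Converting to metres (1° lat = 111312 m, cos φ = 0.760505): observed ΔN = -433.0 m, observed ΔE = -418.2 m.
Subtracting the expected shift leaves a residual of -433.0 − (-403) = -30.0 m north and -418.2 − (-430) = 11.8 m east.
Residual distance = √((-30.0)² + 11.8²) = 32.2 m.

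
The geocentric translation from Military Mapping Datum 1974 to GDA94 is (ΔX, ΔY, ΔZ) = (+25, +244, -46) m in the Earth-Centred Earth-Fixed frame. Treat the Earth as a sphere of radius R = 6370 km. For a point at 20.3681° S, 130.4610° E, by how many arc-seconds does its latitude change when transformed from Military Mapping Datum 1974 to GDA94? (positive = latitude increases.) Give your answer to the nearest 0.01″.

Δφ = 0.51″

sin φ = -0.348050, cos φ = 0.937476, sin λ = 0.760848, cos λ = -0.648930.
North component: ΔN = −sin φ cos λ·ΔX − sin φ sin λ·ΔY + cos φ·ΔZ = −(-0.348050)(-0.648930)(25) − (-0.348050)(0.760848)(244) + (0.937476)(-46) = 15.84 m.
1° of latitude spans πR/180 = 111177 m, so Δφ = 15.84 / 111177 × 3600 = 0.513″.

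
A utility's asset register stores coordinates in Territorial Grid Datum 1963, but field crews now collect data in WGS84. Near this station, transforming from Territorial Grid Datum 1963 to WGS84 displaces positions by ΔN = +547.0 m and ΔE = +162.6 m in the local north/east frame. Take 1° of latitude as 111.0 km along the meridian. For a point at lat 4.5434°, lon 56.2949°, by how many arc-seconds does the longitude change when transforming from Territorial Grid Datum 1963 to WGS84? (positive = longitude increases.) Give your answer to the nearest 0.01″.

At latitude 4.5434°, cos φ = 0.996858.
1° of longitude at this latitude = 111.0 × cos φ = 110.65 km, so Δλ = 162.6 / 110651.2 = 0.0014695° = 5.290″.

Δλ = 5.29″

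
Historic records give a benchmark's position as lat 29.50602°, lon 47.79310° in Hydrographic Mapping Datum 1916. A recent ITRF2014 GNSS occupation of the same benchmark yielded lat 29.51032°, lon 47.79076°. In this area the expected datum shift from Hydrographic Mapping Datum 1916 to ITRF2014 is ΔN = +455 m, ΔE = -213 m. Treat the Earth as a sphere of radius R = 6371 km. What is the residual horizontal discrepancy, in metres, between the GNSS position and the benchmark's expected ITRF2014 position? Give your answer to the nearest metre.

Observed coordinate differences: Δφ = +0.00430°, Δλ = -0.00234°.
Converting to metres (1° lat = 111195 m, cos φ = 0.870304): observed ΔN = 478.1 m, observed ΔE = -226.4 m.
Subtracting the expected shift leaves a residual of 478.1 − (455) = 23.1 m north and -226.4 − (-213) = -13.4 m east.
Residual distance = √(23.1² + (-13.4)²) = 26.8 m.

27 m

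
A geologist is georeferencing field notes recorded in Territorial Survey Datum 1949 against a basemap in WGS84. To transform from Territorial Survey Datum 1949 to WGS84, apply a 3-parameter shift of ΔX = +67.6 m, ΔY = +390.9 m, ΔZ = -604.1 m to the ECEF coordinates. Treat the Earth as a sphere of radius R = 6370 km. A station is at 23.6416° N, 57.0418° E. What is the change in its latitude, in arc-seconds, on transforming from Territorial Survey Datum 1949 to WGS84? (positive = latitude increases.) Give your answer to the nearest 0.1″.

sin φ = 0.401014, cos φ = 0.916072, sin λ = 0.839068, cos λ = 0.544027.
North component: ΔN = −sin φ cos λ·ΔX − sin φ sin λ·ΔY + cos φ·ΔZ = −(0.401014)(0.544027)(67.6) − (0.401014)(0.839068)(390.9) + (0.916072)(-604.1) = -699.68 m.
1° of latitude spans πR/180 = 111177 m, so Δφ = -699.68 / 111177 × 3600 = -22.656″.

Δφ = -22.7″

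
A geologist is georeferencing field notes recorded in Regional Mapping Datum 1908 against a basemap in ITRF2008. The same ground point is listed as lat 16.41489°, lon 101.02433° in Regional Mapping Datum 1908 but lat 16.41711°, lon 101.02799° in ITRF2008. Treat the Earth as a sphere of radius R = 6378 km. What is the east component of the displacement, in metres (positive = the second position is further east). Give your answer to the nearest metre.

Δφ = 16.41711° − 16.41489° = +0.00222°; Δλ = 101.02799° − 101.02433° = +0.00366°.
1° along a meridian = πR/180 = 111317 m.
ΔN = Δφ × 111317 = 247.1 m; ΔE = Δλ × 111317 × cos(16.41489°) = +0.00366 × 111317 × 0.959241 = 390.8 m.

ΔE = 391 m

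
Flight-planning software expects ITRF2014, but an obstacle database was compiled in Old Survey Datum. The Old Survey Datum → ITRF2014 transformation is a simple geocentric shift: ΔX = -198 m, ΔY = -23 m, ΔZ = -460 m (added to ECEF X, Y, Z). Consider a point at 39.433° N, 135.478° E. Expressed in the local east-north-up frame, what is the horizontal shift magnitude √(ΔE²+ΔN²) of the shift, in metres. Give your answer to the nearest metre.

At φ = 39.433°, λ = 135.478°: sin φ = 0.635175, cos φ = 0.772368, sin λ = 0.701183, cos λ = -0.712981.
ΔE = −sin λ·ΔX + cos λ·ΔY = −(0.701183)·(-198) + (-0.712981)·(-23) = 155.23 m.
ΔN = −sin φ cos λ·ΔX − sin φ sin λ·ΔY + cos φ·ΔZ = −(0.635175)(-0.712981)(-198) − (0.635175)(0.701183)(-23) + (0.772368)(-460) = -434.71 m.
Horizontal magnitude = √(ΔE² + ΔN²) = √(155.23² + (-434.71)²) = 461.60 m.

462 m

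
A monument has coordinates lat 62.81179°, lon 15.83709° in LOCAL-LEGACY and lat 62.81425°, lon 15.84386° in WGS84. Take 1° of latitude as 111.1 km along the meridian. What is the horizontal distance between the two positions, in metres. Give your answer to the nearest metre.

Δφ = 62.81425° − 62.81179° = +0.00246°; Δλ = 15.84386° − 15.83709° = +0.00677°.
ΔN = Δφ × 111100 = 273.3 m; ΔE = Δλ × 111100 × cos(62.81179°) = +0.00677 × 111100 × 0.456915 = 343.7 m.
Distance = √(ΔE² + ΔN²) = √(343.7² + 273.3²) = 439.1 m.

439 m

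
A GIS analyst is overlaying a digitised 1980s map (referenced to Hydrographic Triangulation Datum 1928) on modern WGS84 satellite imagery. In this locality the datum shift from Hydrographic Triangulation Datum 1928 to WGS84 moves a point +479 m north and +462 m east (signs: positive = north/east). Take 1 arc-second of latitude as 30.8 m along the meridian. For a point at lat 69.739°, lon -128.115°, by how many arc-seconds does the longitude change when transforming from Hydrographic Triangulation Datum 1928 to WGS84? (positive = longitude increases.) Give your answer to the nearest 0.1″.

At latitude 69.739°, cos φ = 0.346297.
1″ of longitude at this latitude = 30.80 × cos φ = 10.6660 m, so Δλ = 462.0 / 10.6660 = 43.315″.

Δλ = 43.3″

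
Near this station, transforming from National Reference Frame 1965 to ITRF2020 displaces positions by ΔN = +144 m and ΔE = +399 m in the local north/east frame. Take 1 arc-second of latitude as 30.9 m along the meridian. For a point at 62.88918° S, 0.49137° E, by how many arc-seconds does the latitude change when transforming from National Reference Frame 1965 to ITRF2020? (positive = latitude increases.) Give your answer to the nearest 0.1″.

1″ of latitude = 30.90 m, so Δφ = 144.0 / 30.90 = 4.660″.

Δφ = 4.7″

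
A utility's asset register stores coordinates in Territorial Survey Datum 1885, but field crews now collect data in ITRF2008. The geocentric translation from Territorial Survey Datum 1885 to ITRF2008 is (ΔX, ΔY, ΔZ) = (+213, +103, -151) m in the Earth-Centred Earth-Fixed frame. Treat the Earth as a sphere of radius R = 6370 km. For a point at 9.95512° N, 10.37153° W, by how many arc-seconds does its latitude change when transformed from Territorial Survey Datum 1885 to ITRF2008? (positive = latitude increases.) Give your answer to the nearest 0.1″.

sin φ = 0.172877, cos φ = 0.984943, sin λ = -0.180030, cos λ = 0.983661.
North component: ΔN = −sin φ cos λ·ΔX − sin φ sin λ·ΔY + cos φ·ΔZ = −(0.172877)(0.983661)(213) − (0.172877)(-0.180030)(103) + (0.984943)(-151) = -181.74 m.
1° of latitude spans πR/180 = 111177 m, so Δφ = -181.74 / 111177 × 3600 = -5.885″.

Δφ = -5.9″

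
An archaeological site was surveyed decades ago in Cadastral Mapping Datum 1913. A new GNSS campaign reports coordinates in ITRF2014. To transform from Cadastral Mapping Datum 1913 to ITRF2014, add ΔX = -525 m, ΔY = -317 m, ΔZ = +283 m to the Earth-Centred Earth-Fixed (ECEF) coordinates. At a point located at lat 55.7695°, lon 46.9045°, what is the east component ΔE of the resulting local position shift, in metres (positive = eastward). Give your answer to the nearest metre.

At φ = 55.7695°, λ = 46.9045°: sin φ = 0.826781, cos φ = 0.562524, sin λ = 0.730216, cos λ = 0.683216.
ΔE = −sin λ·ΔX + cos λ·ΔY = −(0.730216)·(-525) + (0.683216)·(-317) = 166.78 m.

ΔE = 167 m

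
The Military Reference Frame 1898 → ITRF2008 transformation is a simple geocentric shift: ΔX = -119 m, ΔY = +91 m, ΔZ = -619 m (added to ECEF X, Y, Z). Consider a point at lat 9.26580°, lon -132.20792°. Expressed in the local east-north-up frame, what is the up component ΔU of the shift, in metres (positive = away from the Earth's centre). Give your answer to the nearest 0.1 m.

ΔU = -87.3 m

At φ = 9.26580°, λ = -132.20792°: sin φ = 0.161015, cos φ = 0.986952, sin λ = -0.740712, cos λ = -0.671823.
ΔU = cos φ cos λ·ΔX + cos φ sin λ·ΔY + sin φ·ΔZ = (0.986952)(-0.671823)(-119) + (0.986952)(-0.740712)(91) + (0.161015)(-619) = -87.29 m.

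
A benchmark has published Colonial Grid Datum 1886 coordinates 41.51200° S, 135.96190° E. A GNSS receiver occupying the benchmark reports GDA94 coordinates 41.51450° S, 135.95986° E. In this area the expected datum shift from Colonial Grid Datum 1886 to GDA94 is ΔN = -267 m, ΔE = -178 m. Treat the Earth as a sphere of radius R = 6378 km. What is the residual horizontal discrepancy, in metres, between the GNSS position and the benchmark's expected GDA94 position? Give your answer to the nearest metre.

14 m

Observed coordinate differences: Δφ = -0.00250°, Δλ = -0.00204°.
Converting to metres (1° lat = 111317 m, cos φ = 0.748817): observed ΔN = -278.3 m, observed ΔE = -170.0 m.
Subtracting the expected shift leaves a residual of -278.3 − (-267) = -11.3 m north and -170.0 − (-178) = 8.0 m east.
Residual distance = √((-11.3)² + 8.0²) = 13.8 m.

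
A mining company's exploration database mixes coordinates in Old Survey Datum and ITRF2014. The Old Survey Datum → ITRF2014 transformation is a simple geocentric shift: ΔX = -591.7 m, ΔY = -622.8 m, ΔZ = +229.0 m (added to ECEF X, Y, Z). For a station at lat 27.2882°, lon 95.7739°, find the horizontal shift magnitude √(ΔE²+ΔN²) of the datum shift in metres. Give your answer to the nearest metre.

The local east axis at (φ, λ) is (−sin λ, cos λ, 0), so ΔE = −sin(95.7739°)·(-591.7) + cos(95.7739°)·(-622.8) = 651.35 m.
The local north axis is (−sin φ cos λ, −sin φ sin λ, cos φ), giving ΔN = -27.291 + 284.084 + 203.515 = 460.31 m.
Horizontal magnitude = √(ΔE² + ΔN²) = √(651.35² + 460.31²) = 797.59 m.

798 m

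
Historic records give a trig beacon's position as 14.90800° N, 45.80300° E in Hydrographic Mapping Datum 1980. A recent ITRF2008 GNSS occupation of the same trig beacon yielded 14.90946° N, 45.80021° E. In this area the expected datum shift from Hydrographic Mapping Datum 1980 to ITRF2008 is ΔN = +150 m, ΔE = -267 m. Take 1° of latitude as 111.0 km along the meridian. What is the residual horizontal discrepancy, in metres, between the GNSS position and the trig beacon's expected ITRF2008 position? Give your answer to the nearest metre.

34 m

Observed coordinate differences: Δφ = +0.00146°, Δλ = -0.00279°.
Converting to metres (1° lat = 111000 m, cos φ = 0.966340): observed ΔN = 162.1 m, observed ΔE = -299.3 m.
Subtracting the expected shift leaves a residual of 162.1 − (150) = 12.1 m north and -299.3 − (-267) = -32.3 m east.
Residual distance = √(12.1² + (-32.3)²) = 34.4 m.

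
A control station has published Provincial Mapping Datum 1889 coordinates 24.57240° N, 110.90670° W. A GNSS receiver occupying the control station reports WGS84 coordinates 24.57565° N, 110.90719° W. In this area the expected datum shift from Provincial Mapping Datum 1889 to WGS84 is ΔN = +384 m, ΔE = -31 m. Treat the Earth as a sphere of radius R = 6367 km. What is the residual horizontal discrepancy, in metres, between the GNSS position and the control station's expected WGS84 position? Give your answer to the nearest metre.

Observed coordinate differences: Δφ = +0.00325°, Δλ = -0.00049°.
Converting to metres (1° lat = 111125 m, cos φ = 0.909437): observed ΔN = 361.2 m, observed ΔE = -49.5 m.
Subtracting the expected shift leaves a residual of 361.2 − (384) = -22.8 m north and -49.5 − (-31) = -18.5 m east.
Residual distance = √((-22.8)² + (-18.5)²) = 29.4 m.

29 m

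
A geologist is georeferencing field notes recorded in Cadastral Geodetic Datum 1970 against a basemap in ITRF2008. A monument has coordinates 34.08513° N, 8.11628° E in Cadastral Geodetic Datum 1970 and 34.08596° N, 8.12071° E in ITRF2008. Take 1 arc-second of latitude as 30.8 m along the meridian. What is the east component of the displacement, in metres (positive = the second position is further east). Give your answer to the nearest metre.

Δφ = 34.08596° − 34.08513° = +0.00083°; Δλ = 8.12071° − 8.11628° = +0.00443°.
1° of latitude = 3600 × 30.80 = 110880 m.
ΔN = Δφ × 110880 = 92.0 m; ΔE = Δλ × 110880 × cos(34.08513°) = +0.00443 × 110880 × 0.828206 = 406.8 m.

ΔE = 407 m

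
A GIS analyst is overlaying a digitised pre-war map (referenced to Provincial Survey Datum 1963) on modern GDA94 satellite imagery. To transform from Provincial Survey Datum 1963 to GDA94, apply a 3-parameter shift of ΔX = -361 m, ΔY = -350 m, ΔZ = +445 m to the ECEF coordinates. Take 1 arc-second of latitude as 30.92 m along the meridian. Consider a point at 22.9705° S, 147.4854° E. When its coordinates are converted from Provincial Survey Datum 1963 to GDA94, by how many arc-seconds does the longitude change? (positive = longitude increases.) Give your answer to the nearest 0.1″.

sin φ = -0.390257, cos φ = 0.920706, sin λ = 0.537515, cos λ = -0.843255.
East component: ΔE = −sin λ·ΔX + cos λ·ΔY = −(0.537515)(-361) + (-0.843255)(-350) = 489.18 m.
1° of latitude spans 3600 × 30.92 = 111312 m; at latitude φ, 1° of longitude spans that × cos φ = 102485.6 m, so Δλ = 489.18 / 102485.6 × 3600 = 17.183″.

Δλ = 17.2″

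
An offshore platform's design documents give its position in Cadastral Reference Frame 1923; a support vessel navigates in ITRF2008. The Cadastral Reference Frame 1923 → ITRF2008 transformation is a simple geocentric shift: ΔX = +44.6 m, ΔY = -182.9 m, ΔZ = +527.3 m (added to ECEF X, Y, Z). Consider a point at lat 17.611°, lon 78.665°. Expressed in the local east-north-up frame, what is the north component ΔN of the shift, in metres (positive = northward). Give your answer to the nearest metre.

ΔN = 554 m

The local north axis is (−sin φ cos λ, −sin φ sin λ, cos φ), giving ΔN = -2.652 + 54.258 + 502.587 = 554.19 m.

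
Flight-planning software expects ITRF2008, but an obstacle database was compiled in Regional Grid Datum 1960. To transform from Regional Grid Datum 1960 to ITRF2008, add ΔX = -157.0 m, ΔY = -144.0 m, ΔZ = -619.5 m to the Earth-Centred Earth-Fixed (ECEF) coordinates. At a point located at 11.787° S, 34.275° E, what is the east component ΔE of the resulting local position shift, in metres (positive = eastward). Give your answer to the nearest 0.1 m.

At φ = -11.787°, λ = 34.275°: sin φ = -0.204274, cos φ = 0.978914, sin λ = 0.563166, cos λ = 0.826344.
ΔE = −sin λ·ΔX + cos λ·ΔY = −(0.563166)·(-157.0) + (0.826344)·(-144.0) = -30.58 m.

ΔE = -30.6 m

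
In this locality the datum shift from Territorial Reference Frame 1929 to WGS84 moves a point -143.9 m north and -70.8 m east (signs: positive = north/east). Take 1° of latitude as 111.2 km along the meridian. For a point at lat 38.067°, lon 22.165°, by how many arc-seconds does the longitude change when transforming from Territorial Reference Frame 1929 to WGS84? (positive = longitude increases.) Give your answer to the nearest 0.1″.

At latitude 38.067°, cos φ = 0.787290.
1° of longitude at this latitude = 111.2 × cos φ = 87.55 km, so Δλ = -70.8 / 87546.7 = -0.0008087° = -2.911″.

Δλ = -2.9″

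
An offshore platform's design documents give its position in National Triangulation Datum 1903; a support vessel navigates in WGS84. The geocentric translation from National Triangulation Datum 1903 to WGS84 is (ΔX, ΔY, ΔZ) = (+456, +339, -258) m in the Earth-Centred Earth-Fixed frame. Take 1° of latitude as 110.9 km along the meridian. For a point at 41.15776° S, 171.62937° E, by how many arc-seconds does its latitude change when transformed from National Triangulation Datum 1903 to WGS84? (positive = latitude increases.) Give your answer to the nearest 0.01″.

Δφ = -14.89″

sin φ = -0.658135, cos φ = 0.752900, sin λ = 0.145576, cos λ = -0.989347.
North component: ΔN = −sin φ cos λ·ΔX − sin φ sin λ·ΔY + cos φ·ΔZ = −(-0.658135)(-0.989347)(456) − (-0.658135)(0.145576)(339) + (0.752900)(-258) = -458.68 m.
1° of latitude spans 110900 m, so Δφ = -458.68 / 110900 × 3600 = -14.890″.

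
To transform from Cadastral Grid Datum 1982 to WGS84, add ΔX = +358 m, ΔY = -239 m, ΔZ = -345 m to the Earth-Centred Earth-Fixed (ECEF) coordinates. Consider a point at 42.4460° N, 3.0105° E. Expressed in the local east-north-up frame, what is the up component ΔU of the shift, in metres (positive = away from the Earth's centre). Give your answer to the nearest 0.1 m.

ΔU = 21.7 m

At φ = 42.4460°, λ = 3.0105°: sin φ = 0.674895, cos φ = 0.737914, sin λ = 0.052519, cos λ = 0.998620.
ΔU = cos φ cos λ·ΔX + cos φ sin λ·ΔY + sin φ·ΔZ = (0.737914)(0.998620)(358) + (0.737914)(0.052519)(-239) + (0.674895)(-345) = 21.71 m.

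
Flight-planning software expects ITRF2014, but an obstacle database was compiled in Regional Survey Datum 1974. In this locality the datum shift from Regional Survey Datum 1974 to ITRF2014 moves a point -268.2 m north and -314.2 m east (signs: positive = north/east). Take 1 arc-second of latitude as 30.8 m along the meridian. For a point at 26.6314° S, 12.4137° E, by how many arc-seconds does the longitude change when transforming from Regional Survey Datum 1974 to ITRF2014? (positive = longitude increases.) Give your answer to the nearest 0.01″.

Δλ = -11.41″

At latitude -26.6314°, cos φ = 0.893909.
1″ of longitude at this latitude = 30.80 × cos φ = 27.5324 m, so Δλ = -314.2 / 27.5324 = -11.412″.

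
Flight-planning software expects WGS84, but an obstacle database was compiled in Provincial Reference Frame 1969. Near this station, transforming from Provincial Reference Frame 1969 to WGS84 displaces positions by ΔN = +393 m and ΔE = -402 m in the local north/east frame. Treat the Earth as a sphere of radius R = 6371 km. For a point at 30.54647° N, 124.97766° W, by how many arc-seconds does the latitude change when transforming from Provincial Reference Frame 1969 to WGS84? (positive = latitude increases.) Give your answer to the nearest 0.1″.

Δφ = 12.7″

On a sphere of radius R, 1 rad of latitude = R, so Δφ = ΔN / R = 393.0 / 6371000 = 6.1686e-05 rad = 12.724″.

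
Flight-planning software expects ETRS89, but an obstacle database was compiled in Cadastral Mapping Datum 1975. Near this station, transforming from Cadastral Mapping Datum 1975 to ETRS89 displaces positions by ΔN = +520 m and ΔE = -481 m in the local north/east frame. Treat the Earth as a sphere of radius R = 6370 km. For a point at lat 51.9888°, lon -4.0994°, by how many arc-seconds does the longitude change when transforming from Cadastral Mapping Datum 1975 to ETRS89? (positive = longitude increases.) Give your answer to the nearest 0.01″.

At latitude 51.9888°, cos φ = 0.615816.
One radian of longitude at latitude φ spans R cos φ, so Δλ = ΔE / (R cos φ) = -481.0 / (6370000 × 0.615816) = -1.2262e-04 rad = -25.292″.

Δλ = -25.29″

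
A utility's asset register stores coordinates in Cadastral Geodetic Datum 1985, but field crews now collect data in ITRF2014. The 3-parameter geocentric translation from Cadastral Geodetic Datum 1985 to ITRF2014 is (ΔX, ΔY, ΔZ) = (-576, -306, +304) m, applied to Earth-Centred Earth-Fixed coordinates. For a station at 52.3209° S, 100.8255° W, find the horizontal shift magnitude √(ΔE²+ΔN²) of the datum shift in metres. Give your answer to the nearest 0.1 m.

At φ = -52.3209°, λ = -100.8255°: sin φ = -0.791447, cos φ = 0.611238, sin λ = -0.982204, cos λ = -0.187818.
ΔE = −sin λ·ΔX + cos λ·ΔY = −(-0.982204)·(-576) + (-0.187818)·(-306) = -508.28 m.
ΔN = −sin φ cos λ·ΔX − sin φ sin λ·ΔY + cos φ·ΔZ = −(-0.791447)(-0.187818)(-576) − (-0.791447)(-0.982204)(-306) + (0.611238)(304) = 509.31 m.
Horizontal magnitude = √(ΔE² + ΔN²) = √((-508.28)² + 509.31²) = 719.54 m.

719.5 m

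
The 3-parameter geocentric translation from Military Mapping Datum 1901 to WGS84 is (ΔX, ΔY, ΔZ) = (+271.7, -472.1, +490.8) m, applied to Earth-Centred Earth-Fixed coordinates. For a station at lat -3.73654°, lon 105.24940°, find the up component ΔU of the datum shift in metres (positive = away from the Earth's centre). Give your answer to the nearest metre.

ΔU = -558 m

At φ = -3.73654°, λ = 105.24940°: sin φ = -0.065169, cos φ = 0.997874, sin λ = 0.964790, cos λ = -0.263021.
ΔU = cos φ cos λ·ΔX + cos φ sin λ·ΔY + sin φ·ΔZ = (0.997874)(-0.263021)(271.7) + (0.997874)(0.964790)(-472.1) + (-0.065169)(490.8) = -557.80 m.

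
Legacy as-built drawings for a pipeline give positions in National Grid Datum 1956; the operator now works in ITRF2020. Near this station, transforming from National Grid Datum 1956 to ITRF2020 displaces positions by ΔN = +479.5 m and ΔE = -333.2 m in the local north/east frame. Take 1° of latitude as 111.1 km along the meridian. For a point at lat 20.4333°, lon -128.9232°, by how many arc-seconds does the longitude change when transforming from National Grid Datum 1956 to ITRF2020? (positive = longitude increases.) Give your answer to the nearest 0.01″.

At latitude 20.4333°, cos φ = 0.937079.
1° of longitude at this latitude = 111.1 × cos φ = 104.11 km, so Δλ = -333.2 / 104109.5 = -0.0032005° = -11.522″.

Δλ = -11.52″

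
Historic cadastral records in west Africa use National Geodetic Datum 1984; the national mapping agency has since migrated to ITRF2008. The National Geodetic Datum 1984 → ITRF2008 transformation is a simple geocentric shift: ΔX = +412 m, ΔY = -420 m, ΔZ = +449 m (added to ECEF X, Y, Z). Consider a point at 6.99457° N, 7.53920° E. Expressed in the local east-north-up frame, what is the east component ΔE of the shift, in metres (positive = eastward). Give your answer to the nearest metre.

The local east axis at (φ, λ) is (−sin λ, cos λ, 0), so ΔE = −sin(7.53920°)·412 + cos(7.53920°)·(-420) = -470.43 m.

ΔE = -470 m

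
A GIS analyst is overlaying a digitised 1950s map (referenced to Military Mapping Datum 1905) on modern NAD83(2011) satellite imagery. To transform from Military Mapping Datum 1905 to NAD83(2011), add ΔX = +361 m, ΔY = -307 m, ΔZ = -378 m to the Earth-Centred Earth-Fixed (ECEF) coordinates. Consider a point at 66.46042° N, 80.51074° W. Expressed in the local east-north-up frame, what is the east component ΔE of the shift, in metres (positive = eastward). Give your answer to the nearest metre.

ΔE = 305 m

The local east axis at (φ, λ) is (−sin λ, cos λ, 0), so ΔE = −sin(-80.51074°)·361 + cos(-80.51074°)·(-307) = 305.45 m.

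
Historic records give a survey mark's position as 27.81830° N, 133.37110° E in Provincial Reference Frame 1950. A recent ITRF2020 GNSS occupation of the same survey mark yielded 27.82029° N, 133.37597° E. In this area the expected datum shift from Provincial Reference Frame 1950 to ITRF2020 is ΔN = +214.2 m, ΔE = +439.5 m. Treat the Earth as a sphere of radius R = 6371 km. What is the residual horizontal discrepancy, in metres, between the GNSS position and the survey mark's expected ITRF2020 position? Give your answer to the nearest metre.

40 m

Observed coordinate differences: Δφ = +0.00199°, Δλ = +0.00487°.
Converting to metres (1° lat = 111195 m, cos φ = 0.884432): observed ΔN = 221.3 m, observed ΔE = 478.9 m.
Subtracting the expected shift leaves a residual of 221.3 − (214.2) = 7.1 m north and 478.9 − (439.5) = 39.4 m east.
Residual distance = √(7.1² + 39.4²) = 40.1 m.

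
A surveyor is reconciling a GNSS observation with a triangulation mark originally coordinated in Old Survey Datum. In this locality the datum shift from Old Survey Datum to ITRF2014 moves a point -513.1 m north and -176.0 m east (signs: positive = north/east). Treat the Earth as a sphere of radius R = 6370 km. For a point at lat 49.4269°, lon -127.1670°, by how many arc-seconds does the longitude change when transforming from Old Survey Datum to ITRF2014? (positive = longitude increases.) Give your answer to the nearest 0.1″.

At latitude 49.4269°, cos φ = 0.650418.
One radian of longitude at latitude φ spans R cos φ, so Δλ = ΔE / (R cos φ) = -176.0 / (6370000 × 0.650418) = -4.2480e-05 rad = -8.762″.

Δλ = -8.8″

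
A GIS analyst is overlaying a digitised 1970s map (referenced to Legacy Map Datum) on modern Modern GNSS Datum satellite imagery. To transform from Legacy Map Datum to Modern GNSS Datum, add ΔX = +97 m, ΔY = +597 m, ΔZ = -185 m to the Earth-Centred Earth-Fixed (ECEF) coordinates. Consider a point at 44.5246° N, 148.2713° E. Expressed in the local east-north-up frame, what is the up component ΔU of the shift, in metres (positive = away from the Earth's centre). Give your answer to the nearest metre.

ΔU = 35 m

The local up (radial) axis is (cos φ cos λ, cos φ sin λ, sin φ), giving ΔU = -58.821 + 223.838 − 129.725 = 35.29 m.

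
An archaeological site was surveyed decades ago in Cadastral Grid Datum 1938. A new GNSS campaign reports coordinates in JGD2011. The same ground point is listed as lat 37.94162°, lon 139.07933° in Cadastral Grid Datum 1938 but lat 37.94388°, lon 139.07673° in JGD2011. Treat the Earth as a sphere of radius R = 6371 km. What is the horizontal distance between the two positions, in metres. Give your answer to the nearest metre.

339 m

Δφ = 37.94388° − 37.94162° = +0.00226°; Δλ = 139.07673° − 139.07933° = -0.00260°.
1° along a meridian = πR/180 = 111195 m.
ΔN = Δφ × 111195 = 251.3 m; ΔE = Δλ × 111195 × cos(37.94162°) = -0.00260 × 111195 × 0.788638 = -228.0 m.
Distance = √(ΔE² + ΔN²) = √((-228.0)² + 251.3²) = 339.3 m.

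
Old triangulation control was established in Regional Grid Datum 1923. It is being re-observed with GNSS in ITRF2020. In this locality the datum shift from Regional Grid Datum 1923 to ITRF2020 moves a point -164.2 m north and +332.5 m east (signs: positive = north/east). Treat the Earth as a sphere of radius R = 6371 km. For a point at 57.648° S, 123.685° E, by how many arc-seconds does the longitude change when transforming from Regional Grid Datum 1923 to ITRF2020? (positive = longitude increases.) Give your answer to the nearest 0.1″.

Δλ = 20.1″

At latitude -57.648°, cos φ = 0.535119.
One radian of longitude at latitude φ spans R cos φ, so Δλ = ΔE / (R cos φ) = 332.5 / (6371000 × 0.535119) = 9.7529e-05 rad = 20.117″.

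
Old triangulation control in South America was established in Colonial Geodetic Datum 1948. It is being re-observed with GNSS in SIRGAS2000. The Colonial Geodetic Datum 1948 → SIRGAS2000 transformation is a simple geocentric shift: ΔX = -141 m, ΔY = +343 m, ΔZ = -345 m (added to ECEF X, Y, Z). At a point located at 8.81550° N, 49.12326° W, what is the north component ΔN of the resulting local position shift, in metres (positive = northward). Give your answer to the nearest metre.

The local north axis is (−sin φ cos λ, −sin φ sin λ, cos φ), giving ΔN = 14.141 + 39.746 − 340.925 = -287.04 m.

ΔN = -287 m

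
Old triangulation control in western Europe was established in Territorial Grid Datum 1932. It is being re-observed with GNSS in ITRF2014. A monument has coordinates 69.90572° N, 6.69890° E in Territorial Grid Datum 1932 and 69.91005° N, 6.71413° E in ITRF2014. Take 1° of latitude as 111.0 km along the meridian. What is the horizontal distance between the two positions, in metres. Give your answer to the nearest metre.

Δφ = 69.91005° − 69.90572° = +0.00433°; Δλ = 6.71413° − 6.69890° = +0.01523°.
ΔN = Δφ × 111000 = 480.6 m; ΔE = Δλ × 111000 × cos(69.90572°) = +0.01523 × 111000 × 0.343566 = 580.8 m.
Distance = √(ΔE² + ΔN²) = √(580.8² + 480.6²) = 753.9 m.

754 m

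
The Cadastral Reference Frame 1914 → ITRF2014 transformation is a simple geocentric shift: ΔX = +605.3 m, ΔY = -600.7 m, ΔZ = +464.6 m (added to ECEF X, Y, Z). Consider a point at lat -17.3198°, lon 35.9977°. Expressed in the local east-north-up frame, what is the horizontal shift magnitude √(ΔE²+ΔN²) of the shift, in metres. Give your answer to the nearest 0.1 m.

The local east axis at (φ, λ) is (−sin λ, cos λ, 0), so ΔE = −sin(35.9977°)·605.3 + cos(35.9977°)·(-600.7) = -841.76 m.
The local north axis is (−sin φ cos λ, −sin φ sin λ, cos φ), giving ΔN = 145.790 − 105.109 + 443.534 = 484.22 m.
Horizontal magnitude = √(ΔE² + ΔN²) = √((-841.76)² + 484.22²) = 971.09 m.

971.1 m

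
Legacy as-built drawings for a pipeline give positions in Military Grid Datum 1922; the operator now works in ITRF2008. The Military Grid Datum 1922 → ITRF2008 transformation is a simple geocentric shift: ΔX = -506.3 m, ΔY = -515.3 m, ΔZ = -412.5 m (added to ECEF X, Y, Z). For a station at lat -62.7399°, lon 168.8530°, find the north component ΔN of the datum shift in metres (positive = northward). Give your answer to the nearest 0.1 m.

ΔN = 164.1 m

At φ = -62.7399°, λ = 168.8530°: sin φ = -0.888936, cos φ = 0.458031, sin λ = 0.193327, cos λ = -0.981134.
ΔN = −sin φ cos λ·ΔX − sin φ sin λ·ΔY + cos φ·ΔZ = −(-0.888936)(-0.981134)(-506.3) − (-0.888936)(0.193327)(-515.3) + (0.458031)(-412.5) = 164.08 m.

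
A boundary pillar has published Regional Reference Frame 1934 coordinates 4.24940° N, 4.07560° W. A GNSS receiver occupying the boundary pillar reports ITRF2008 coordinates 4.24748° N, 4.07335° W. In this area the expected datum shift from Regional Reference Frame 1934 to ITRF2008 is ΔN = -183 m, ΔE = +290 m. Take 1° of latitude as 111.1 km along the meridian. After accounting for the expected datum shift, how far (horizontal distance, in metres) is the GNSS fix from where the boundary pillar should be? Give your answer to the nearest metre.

51 m

Observed coordinate differences: Δφ = -0.00192°, Δλ = +0.00225°.
Converting to metres (1° lat = 111100 m, cos φ = 0.997251): observed ΔN = -213.3 m, observed ΔE = 249.3 m.
Subtracting the expected shift leaves a residual of -213.3 − (-183) = -30.3 m north and 249.3 − (290) = -40.7 m east.
Residual distance = √((-30.3)² + (-40.7)²) = 50.8 m.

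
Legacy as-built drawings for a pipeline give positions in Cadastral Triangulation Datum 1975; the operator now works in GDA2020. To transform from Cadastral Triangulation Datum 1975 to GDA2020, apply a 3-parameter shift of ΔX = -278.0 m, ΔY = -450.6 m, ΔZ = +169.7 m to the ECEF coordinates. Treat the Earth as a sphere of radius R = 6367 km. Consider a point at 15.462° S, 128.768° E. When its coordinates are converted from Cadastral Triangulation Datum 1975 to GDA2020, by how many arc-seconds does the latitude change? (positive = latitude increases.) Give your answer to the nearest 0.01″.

Δφ = 3.77″

sin φ = -0.266599, cos φ = 0.963807, sin λ = 0.779688, cos λ = -0.626168.
North component: ΔN = −sin φ cos λ·ΔX − sin φ sin λ·ΔY + cos φ·ΔZ = −(-0.266599)(-0.626168)(-278.0) − (-0.266599)(0.779688)(-450.6) + (0.963807)(169.7) = 116.30 m.
1° of latitude spans πR/180 = 111125 m, so Δφ = 116.30 / 111125 × 3600 = 3.768″.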